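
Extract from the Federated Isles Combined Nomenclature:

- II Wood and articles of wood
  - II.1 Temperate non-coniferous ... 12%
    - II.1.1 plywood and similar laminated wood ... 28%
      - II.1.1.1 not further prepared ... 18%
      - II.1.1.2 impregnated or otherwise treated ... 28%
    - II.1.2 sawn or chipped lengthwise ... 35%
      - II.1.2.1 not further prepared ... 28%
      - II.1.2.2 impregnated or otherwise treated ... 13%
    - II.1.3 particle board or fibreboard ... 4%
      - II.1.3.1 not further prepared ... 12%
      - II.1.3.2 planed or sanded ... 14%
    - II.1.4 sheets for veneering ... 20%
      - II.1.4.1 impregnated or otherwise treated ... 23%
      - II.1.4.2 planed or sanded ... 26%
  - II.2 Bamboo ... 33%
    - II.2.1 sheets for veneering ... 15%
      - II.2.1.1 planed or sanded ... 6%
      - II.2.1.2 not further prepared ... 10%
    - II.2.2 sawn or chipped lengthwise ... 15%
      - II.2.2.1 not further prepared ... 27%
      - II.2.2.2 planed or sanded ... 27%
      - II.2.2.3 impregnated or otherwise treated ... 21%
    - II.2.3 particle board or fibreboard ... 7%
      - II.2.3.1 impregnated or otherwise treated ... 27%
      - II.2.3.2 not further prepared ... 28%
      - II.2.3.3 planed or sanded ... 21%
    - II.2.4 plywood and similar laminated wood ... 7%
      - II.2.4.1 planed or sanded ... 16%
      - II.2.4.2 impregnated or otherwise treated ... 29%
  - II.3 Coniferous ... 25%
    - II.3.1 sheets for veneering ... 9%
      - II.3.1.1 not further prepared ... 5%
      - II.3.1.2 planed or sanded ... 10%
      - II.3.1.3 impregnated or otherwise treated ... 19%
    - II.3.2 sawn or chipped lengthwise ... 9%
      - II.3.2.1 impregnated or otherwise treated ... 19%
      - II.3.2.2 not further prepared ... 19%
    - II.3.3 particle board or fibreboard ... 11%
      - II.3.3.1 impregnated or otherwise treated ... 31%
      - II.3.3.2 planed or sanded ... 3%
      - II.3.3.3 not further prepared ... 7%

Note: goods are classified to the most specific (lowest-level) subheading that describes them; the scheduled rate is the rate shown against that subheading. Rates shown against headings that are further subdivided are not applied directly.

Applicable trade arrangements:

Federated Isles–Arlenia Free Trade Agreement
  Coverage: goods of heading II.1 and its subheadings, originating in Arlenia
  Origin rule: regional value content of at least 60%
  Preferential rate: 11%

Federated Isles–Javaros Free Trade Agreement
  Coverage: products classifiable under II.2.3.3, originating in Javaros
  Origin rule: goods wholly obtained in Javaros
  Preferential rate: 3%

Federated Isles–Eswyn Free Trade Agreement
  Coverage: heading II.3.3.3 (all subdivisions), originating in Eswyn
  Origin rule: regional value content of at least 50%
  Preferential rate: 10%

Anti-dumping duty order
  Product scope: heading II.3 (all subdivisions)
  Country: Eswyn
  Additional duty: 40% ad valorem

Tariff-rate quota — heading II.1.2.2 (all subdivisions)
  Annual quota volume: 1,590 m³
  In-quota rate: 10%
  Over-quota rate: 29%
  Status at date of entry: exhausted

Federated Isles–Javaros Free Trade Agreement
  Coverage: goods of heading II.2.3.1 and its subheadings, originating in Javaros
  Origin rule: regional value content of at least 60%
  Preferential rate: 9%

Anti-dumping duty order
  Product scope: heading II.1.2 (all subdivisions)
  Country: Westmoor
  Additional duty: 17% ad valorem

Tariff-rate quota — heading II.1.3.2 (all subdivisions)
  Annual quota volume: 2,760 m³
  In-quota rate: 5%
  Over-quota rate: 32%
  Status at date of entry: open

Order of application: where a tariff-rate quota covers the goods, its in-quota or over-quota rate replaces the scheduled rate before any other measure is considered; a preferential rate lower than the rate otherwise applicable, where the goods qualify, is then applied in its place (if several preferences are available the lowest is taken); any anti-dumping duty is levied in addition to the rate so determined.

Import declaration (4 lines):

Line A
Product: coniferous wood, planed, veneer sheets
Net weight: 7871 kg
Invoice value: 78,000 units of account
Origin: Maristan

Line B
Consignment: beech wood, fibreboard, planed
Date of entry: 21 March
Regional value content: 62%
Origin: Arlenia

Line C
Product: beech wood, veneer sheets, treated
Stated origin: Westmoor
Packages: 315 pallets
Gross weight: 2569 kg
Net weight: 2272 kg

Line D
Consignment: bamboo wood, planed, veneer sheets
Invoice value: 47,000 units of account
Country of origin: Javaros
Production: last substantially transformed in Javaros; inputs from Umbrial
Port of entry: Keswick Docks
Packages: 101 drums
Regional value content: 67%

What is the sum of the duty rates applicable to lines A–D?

44%

Line A: coniferous → II.3; veneer sheets → II.3.1; planed → II.3.1.2. Scheduled 10%. No special measure applies. → 10%.
Line B: beech → II.1; fibreboard → II.1.3; planed → II.1.3.2. Scheduled 14%. quota on II.1.3.2 open → in-quota 5%; Arlenia agreement on II.1: RVC ≥ 60% → 11% available; preference 11% not lower than 5% → no reduction. → 5%.
Line C: beech → II.1; veneer sheets → II.1.4; treated → II.1.4.1. Scheduled 23%. No special measure applies. → 23%.
Line D: bamboo → II.2; veneer sheets → II.2.1; planed → II.2.1.1. Scheduled 6%. Javaros agreement on II.2.3.3: II.2.1.1 not covered; Javaros agreement on II.2.3.1: II.2.1.1 not covered. → 6%.
Sum: 10% + 5% + 23% + 6% = 44%.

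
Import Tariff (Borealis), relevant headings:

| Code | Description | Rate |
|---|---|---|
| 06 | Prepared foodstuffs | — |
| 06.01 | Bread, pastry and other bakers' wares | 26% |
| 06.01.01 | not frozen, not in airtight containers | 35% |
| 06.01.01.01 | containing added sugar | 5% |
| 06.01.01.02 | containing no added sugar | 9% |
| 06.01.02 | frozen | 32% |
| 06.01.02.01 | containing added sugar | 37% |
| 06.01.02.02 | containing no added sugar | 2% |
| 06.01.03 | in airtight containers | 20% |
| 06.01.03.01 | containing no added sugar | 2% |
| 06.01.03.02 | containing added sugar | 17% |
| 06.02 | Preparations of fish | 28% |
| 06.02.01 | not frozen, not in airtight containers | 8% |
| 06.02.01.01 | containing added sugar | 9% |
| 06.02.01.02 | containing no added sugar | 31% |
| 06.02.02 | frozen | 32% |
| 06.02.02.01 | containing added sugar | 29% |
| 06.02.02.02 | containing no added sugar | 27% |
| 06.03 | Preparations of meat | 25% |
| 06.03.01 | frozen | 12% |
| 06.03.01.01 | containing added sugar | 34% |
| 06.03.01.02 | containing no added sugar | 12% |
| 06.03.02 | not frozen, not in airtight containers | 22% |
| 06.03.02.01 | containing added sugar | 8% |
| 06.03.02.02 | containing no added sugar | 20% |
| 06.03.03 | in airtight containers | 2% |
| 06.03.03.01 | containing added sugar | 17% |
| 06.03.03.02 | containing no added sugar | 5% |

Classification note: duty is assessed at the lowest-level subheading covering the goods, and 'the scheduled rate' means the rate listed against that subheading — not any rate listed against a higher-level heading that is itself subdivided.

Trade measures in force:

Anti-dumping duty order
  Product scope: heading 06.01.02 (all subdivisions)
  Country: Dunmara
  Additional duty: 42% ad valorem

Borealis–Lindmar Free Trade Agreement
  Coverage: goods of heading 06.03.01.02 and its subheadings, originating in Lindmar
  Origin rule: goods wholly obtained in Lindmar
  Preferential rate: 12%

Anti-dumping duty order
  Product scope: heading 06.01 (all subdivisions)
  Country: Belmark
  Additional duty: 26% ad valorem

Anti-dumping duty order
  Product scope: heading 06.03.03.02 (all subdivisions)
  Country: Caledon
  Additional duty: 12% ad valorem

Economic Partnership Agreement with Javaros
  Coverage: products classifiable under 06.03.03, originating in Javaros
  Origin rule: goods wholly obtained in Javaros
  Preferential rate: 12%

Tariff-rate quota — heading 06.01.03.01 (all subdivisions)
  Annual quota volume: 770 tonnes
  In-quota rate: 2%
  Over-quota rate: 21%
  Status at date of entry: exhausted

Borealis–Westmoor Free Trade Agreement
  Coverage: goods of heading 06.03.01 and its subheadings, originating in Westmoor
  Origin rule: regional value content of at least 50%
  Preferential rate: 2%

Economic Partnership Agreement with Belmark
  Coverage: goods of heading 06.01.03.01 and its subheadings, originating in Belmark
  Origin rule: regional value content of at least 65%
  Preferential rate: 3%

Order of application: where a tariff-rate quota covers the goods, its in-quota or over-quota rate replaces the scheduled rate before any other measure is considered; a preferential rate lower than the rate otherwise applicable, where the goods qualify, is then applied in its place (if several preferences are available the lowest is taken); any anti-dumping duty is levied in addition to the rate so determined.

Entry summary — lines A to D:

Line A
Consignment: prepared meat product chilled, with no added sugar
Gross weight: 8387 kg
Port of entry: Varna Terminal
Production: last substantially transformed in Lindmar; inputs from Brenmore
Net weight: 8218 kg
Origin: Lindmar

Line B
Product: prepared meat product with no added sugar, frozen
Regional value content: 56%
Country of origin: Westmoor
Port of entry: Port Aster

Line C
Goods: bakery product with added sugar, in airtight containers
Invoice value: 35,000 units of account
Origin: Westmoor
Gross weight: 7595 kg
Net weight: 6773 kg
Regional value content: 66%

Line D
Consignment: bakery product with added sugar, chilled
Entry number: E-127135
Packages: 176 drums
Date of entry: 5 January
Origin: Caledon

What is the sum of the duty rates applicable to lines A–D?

44%

Line A: prepared meat product → 06.03; chilled → 06.03.02; with no added sugar → 06.03.02.02. Scheduled 20%. Lindmar agreement on 06.03.01.02: 06.03.02.02 not covered. → 20%.
Line B: prepared meat product → 06.03; frozen → 06.03.01; with no added sugar → 06.03.01.02. Scheduled 12%. Westmoor agreement on 06.03.01: RVC ≥ 50% → 2% available; preferential 2%. → 2%.
Line C: bakery product → 06.01; in airtight containers → 06.01.03; with added sugar → 06.01.03.02. Scheduled 17%. Westmoor agreement on 06.03.01: 06.01.03.02 not covered. → 17%.
Line D: bakery product → 06.01; chilled → 06.01.01; with added sugar → 06.01.01.01. Scheduled 5%. No special measure applies. → 5%.
Sum: 20% + 2% + 17% + 5% = 44%.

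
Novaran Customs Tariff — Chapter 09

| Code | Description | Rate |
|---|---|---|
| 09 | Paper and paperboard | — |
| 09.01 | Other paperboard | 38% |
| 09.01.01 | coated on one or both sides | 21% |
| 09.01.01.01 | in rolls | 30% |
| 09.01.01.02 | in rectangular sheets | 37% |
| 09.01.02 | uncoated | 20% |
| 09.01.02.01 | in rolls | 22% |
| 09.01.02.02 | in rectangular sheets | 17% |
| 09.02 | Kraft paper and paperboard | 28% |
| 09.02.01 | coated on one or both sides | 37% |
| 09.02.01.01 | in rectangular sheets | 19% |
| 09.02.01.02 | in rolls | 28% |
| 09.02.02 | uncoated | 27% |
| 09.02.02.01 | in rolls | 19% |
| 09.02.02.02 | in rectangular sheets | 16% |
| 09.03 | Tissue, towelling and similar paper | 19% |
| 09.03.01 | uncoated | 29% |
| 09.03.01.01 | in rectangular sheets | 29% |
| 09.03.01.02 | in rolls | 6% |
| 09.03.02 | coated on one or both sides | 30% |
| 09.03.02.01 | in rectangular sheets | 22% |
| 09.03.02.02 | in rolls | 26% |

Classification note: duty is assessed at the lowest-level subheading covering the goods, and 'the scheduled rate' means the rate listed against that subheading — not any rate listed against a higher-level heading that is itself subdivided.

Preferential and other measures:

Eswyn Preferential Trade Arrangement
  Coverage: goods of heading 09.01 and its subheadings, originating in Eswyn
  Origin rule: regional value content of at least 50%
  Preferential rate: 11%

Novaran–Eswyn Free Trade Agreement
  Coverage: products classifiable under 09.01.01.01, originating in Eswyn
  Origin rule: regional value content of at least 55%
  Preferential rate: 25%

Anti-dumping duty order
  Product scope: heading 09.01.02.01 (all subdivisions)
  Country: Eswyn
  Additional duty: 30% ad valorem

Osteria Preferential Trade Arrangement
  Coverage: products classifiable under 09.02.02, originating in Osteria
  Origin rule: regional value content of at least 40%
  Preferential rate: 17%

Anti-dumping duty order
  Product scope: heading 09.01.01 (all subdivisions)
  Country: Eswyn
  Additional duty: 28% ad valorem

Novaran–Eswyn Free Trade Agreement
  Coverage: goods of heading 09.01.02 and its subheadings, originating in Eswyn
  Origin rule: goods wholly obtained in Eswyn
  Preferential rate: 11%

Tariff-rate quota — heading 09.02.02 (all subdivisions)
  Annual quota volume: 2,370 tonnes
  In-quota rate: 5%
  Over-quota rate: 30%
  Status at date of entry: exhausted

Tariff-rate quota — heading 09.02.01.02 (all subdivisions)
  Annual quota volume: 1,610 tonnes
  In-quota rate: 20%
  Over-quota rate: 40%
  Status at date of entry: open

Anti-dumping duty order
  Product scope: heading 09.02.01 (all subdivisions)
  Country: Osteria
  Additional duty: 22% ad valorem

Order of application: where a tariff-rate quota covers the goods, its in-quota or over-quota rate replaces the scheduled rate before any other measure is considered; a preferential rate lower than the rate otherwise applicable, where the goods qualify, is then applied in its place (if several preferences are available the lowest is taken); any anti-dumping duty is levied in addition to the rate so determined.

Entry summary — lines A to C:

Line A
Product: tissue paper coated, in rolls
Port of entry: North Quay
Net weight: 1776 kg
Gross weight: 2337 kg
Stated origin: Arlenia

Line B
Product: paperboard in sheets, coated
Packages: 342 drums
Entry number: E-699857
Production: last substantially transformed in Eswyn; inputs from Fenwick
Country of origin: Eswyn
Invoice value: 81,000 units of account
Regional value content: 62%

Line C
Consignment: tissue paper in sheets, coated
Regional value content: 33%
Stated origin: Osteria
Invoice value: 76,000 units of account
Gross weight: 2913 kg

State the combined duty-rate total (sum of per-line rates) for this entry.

87%

Line A: tissue paper → 09.03; coated → 09.03.02; in rolls → 09.03.02.02. Scheduled 26%. No special measure applies. → 26%.
Line B: paperboard → 09.01; coated → 09.01.01; in sheets → 09.01.01.02. Scheduled 37%. Eswyn agreement on 09.01: RVC ≥ 50% → 11% available; Eswyn agreement on 09.01.01.01: 09.01.01.02 not covered; Eswyn agreement on 09.01.02: 09.01.01.02 not covered; preferential 11%; anti-dumping (Eswyn, 09.01.01): +28%; total 11% + 28% = 39%. → 39%.
Line C: tissue paper → 09.03; coated → 09.03.02; in sheets → 09.03.02.01. Scheduled 22%. Osteria agreement on 09.02.02: 09.03.02.01 not covered. → 22%.
Sum: 26% + 39% + 22% = 87%.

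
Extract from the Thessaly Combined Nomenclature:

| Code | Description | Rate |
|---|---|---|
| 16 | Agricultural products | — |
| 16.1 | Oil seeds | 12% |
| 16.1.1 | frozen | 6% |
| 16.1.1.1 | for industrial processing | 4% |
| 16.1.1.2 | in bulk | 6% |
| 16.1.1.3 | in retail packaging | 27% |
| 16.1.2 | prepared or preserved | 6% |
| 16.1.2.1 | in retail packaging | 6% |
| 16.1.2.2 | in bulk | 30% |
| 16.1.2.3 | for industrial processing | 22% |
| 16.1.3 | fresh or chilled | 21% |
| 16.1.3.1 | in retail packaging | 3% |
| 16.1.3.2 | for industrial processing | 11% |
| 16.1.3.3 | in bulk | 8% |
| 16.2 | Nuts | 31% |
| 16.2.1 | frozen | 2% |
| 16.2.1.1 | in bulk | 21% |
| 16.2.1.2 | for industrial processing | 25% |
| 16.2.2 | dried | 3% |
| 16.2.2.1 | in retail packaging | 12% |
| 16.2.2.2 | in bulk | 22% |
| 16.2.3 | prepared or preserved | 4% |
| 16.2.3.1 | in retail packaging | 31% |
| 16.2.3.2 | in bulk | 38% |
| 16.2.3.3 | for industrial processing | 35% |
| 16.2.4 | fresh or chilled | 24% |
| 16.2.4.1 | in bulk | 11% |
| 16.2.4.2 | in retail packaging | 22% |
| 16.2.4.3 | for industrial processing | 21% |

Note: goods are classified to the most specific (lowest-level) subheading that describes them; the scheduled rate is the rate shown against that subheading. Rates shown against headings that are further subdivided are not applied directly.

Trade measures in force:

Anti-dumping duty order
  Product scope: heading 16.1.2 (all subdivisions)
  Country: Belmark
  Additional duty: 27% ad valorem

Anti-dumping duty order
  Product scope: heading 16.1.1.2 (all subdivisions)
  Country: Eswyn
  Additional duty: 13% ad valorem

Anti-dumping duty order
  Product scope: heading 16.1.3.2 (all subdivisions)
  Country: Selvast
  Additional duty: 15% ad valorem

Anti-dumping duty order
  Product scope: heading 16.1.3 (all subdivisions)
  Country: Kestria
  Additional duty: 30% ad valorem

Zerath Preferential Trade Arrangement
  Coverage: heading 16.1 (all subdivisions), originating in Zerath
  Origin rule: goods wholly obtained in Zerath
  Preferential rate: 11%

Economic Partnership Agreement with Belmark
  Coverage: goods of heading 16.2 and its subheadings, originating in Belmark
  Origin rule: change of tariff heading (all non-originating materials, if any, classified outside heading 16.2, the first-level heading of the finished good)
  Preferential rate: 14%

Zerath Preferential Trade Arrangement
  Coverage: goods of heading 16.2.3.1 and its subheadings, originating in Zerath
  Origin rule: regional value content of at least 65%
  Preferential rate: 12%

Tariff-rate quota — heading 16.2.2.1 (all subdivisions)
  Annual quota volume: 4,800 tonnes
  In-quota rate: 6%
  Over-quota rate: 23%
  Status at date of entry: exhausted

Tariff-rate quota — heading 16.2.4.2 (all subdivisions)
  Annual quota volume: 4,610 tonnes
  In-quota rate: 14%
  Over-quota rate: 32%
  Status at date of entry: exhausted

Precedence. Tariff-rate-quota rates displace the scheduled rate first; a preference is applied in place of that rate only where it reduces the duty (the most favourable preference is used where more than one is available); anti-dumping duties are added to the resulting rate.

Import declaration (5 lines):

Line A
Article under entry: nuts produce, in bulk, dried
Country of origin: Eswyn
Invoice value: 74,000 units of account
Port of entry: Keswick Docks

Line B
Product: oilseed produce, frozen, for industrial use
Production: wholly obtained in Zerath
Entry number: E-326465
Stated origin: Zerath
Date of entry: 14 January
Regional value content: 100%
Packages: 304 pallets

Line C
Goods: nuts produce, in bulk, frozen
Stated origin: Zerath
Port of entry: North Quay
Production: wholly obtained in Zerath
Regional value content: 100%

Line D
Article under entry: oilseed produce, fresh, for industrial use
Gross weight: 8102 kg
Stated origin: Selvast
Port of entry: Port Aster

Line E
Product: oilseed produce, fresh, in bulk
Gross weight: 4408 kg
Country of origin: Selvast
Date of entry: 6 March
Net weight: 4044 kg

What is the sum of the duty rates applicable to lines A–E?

Line A: nuts → 16.2; dried → 16.2.2; in bulk → 16.2.2.2. Scheduled 22%. No special measure applies. → 22%.
Line B: oilseed → 16.1; frozen → 16.1.1; for industrial use → 16.1.1.1. Scheduled 4%. Zerath agreement on 16.1: wholly obtained → 11% available; Zerath agreement on 16.2.3.1: 16.1.1.1 not covered; preference 11% not lower than 4% → no reduction. → 4%.
Line C: nuts → 16.2; frozen → 16.2.1; in bulk → 16.2.1.1. Scheduled 21%. Zerath agreement on 16.1: 16.2.1.1 not covered; Zerath agreement on 16.2.3.1: 16.2.1.1 not covered. → 21%.
Line D: oilseed → 16.1; fresh → 16.1.3; for industrial use → 16.1.3.2. Scheduled 11%. anti-dumping (Selvast, 16.1.3.2): +15%; total 11% + 15% = 26%. → 26%.
Line E: oilseed → 16.1; fresh → 16.1.3; in bulk → 16.1.3.3. Scheduled 8%. No special measure applies. → 8%.
Sum: 22% + 4% + 21% + 26% + 8% = 81%.

81%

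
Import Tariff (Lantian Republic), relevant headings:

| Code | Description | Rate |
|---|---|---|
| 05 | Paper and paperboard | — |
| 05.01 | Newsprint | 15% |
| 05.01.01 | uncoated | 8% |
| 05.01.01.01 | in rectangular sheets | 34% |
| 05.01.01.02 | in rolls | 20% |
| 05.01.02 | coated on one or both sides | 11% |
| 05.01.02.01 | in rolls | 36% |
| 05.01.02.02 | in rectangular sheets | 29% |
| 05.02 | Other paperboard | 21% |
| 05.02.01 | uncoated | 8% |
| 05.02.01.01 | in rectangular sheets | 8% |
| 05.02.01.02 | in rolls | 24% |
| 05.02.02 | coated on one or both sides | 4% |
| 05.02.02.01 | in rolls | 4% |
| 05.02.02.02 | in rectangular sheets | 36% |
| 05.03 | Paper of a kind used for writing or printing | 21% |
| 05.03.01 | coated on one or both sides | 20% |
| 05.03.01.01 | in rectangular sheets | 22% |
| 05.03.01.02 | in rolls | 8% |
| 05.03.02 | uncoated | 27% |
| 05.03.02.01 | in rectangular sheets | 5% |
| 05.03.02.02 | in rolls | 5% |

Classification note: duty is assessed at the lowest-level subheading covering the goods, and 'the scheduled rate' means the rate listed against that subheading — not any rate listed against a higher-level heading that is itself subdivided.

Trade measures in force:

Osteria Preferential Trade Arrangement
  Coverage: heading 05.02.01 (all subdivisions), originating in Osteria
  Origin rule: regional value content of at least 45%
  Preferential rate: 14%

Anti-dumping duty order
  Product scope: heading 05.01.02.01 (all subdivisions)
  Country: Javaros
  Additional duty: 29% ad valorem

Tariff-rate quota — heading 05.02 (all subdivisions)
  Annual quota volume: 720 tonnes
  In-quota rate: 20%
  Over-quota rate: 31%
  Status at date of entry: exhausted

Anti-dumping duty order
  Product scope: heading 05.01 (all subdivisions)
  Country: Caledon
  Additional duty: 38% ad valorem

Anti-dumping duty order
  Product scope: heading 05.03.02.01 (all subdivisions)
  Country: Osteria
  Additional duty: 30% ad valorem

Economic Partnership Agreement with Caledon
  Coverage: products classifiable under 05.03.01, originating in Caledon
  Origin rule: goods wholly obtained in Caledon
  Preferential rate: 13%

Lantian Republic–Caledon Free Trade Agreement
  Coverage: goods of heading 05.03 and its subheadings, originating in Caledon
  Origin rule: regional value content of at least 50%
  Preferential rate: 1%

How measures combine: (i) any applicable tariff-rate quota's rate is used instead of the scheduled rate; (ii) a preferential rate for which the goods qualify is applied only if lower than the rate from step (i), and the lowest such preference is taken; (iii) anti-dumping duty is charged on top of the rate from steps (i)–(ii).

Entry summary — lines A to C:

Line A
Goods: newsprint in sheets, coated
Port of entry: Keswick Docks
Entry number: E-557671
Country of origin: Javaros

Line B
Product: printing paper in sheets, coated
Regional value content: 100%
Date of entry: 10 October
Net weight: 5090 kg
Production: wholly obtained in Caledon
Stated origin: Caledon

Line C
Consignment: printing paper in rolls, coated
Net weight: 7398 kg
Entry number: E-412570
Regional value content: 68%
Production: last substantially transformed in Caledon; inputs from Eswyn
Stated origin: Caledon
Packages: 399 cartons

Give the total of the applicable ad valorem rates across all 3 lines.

Line A: newsprint → 05.01; coated → 05.01.02; in sheets → 05.01.02.02. Scheduled 29%. No special measure applies. → 29%.
Line B: printing paper → 05.03; coated → 05.03.01; in sheets → 05.03.01.01. Scheduled 22%. Caledon agreement on 05.03.01: wholly obtained → 13% available; Caledon agreement on 05.03: RVC ≥ 50% → 1% available; preferential 1%. → 1%.
Line C: printing paper → 05.03; coated → 05.03.01; in rolls → 05.03.01.02. Scheduled 8%. Caledon agreement on 05.03.01: not wholly obtained; Caledon agreement on 05.03: RVC ≥ 50% → 1% available; preferential 1%. → 1%.
Sum: 29% + 1% + 1% = 31%.

31%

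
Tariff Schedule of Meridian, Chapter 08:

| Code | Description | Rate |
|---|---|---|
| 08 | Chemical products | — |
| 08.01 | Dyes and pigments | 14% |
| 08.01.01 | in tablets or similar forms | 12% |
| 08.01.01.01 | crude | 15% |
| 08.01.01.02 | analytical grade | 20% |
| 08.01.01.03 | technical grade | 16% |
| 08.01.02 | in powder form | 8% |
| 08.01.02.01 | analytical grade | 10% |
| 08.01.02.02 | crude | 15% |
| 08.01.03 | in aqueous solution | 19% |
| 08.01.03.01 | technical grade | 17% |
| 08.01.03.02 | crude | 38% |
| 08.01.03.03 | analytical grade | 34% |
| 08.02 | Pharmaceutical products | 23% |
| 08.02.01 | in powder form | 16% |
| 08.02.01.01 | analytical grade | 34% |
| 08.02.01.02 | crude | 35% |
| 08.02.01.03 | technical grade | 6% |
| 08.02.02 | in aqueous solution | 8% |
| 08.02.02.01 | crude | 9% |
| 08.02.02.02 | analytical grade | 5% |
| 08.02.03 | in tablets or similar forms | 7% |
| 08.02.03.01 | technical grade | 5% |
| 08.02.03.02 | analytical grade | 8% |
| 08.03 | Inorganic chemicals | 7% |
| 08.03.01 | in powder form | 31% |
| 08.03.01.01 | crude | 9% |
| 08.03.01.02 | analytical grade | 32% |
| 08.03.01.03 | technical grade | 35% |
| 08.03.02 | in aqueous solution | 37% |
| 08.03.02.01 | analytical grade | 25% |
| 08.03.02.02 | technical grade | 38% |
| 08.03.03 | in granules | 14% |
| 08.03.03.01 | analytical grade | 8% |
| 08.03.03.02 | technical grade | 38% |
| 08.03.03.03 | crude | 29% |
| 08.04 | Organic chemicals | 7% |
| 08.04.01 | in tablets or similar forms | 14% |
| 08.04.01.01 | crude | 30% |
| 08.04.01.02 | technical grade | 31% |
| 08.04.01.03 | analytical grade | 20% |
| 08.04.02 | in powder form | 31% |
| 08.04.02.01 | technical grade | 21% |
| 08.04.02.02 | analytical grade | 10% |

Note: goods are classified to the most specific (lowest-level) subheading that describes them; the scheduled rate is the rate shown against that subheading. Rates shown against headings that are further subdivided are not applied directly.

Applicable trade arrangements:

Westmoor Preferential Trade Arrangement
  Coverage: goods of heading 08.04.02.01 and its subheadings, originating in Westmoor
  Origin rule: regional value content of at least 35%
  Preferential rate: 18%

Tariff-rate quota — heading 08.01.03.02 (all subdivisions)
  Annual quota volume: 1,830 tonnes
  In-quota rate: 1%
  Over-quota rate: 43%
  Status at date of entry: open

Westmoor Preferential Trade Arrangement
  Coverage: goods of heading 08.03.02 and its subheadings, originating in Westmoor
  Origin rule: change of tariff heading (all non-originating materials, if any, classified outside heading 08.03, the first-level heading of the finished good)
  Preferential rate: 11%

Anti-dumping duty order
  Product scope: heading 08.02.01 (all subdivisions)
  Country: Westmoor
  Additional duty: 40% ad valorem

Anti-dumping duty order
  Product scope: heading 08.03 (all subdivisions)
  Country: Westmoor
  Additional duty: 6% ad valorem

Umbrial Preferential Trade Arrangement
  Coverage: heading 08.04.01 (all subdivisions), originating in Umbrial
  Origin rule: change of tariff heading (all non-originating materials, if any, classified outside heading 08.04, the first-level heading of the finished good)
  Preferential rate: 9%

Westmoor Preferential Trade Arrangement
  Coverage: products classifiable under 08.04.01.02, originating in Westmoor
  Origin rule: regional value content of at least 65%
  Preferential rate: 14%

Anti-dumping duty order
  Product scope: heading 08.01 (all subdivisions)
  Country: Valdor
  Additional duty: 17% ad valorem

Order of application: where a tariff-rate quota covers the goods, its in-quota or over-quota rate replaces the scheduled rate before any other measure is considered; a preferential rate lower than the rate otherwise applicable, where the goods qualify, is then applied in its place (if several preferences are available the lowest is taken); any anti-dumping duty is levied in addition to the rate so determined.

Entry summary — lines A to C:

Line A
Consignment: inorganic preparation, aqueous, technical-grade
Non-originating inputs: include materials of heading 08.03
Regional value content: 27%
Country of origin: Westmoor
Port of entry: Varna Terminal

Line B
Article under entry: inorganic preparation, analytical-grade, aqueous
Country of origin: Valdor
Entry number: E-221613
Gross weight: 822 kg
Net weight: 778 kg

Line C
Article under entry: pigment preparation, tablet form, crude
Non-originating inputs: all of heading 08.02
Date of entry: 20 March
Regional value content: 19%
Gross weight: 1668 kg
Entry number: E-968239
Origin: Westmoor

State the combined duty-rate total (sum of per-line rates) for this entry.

Line A: inorganic → 08.03; aqueous → 08.03.02; technical-grade → 08.03.02.02. Scheduled 38%. Westmoor agreement on 08.04.02.01: 08.03.02.02 not covered; Westmoor agreement on 08.03.02: CTH not met; Westmoor agreement on 08.04.01.02: 08.03.02.02 not covered; anti-dumping (Westmoor, 08.03): +6%; total 38% + 6% = 44%. → 44%.
Line B: inorganic → 08.03; aqueous → 08.03.02; analytical-grade → 08.03.02.01. Scheduled 25%. No special measure applies. → 25%.
Line C: pigment → 08.01; tablet form → 08.01.01; crude → 08.01.01.01. Scheduled 15%. Westmoor agreement on 08.04.02.01: 08.01.01.01 not covered; Westmoor agreement on 08.03.02: 08.01.01.01 not covered; Westmoor agreement on 08.04.01.02: 08.01.01.01 not covered. → 15%.
Sum: 44% + 25% + 15% = 84%.

84%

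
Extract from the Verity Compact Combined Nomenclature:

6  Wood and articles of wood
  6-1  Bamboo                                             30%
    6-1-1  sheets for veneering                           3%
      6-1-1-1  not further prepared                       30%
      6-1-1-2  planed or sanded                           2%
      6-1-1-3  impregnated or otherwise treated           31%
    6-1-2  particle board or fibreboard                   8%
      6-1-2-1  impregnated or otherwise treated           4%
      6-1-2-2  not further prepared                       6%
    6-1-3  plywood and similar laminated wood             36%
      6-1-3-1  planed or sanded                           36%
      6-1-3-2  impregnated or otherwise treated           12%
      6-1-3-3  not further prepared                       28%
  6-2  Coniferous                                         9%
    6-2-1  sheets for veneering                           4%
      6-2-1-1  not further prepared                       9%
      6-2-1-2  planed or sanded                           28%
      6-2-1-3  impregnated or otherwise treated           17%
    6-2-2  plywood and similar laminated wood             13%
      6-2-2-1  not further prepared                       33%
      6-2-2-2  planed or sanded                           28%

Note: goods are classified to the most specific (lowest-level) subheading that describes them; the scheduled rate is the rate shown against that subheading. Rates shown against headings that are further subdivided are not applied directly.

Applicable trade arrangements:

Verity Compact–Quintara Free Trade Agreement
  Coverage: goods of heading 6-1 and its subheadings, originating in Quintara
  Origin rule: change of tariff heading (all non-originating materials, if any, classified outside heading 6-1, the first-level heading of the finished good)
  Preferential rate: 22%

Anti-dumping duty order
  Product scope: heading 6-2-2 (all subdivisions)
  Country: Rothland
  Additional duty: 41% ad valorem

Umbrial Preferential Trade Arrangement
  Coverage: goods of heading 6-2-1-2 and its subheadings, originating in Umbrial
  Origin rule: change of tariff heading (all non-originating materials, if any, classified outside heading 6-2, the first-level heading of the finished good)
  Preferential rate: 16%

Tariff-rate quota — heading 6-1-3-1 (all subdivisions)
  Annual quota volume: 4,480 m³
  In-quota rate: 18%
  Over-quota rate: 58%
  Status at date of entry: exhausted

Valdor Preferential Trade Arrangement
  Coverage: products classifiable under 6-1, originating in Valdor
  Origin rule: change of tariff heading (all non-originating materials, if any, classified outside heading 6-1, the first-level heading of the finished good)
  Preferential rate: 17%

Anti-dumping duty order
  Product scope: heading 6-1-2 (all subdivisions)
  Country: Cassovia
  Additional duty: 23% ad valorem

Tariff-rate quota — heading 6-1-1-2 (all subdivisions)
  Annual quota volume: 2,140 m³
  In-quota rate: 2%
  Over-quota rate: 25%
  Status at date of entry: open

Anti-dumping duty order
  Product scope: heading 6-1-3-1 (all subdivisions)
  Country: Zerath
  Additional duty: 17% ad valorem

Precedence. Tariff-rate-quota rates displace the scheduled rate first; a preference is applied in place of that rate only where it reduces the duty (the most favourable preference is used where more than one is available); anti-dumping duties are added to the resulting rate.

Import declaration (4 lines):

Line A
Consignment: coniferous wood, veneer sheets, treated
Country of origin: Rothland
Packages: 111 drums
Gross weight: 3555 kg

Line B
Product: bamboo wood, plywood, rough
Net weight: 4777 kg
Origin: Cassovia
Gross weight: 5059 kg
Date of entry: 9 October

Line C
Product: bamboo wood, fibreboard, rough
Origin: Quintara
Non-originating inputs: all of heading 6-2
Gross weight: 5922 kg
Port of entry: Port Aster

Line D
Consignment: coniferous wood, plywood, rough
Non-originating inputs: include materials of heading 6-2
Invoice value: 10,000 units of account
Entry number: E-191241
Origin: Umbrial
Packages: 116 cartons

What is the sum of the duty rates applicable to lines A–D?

Line A: coniferous → 6-2; veneer sheets → 6-2-1; treated → 6-2-1-3. Scheduled 17%. No special measure applies. → 17%.
Line B: bamboo → 6-1; plywood → 6-1-3; rough → 6-1-3-3. Scheduled 28%. No special measure applies. → 28%.
Line C: bamboo → 6-1; fibreboard → 6-1-2; rough → 6-1-2-2. Scheduled 6%. Quintara agreement on 6-1: CTH met → 22% available; preference 22% not lower than 6% → no reduction. → 6%.
Line D: coniferous → 6-2; plywood → 6-2-2; rough → 6-2-2-1. Scheduled 33%. Umbrial agreement on 6-2-1-2: 6-2-2-1 not covered. → 33%.
Sum: 17% + 28% + 6% + 33% = 84%.

84%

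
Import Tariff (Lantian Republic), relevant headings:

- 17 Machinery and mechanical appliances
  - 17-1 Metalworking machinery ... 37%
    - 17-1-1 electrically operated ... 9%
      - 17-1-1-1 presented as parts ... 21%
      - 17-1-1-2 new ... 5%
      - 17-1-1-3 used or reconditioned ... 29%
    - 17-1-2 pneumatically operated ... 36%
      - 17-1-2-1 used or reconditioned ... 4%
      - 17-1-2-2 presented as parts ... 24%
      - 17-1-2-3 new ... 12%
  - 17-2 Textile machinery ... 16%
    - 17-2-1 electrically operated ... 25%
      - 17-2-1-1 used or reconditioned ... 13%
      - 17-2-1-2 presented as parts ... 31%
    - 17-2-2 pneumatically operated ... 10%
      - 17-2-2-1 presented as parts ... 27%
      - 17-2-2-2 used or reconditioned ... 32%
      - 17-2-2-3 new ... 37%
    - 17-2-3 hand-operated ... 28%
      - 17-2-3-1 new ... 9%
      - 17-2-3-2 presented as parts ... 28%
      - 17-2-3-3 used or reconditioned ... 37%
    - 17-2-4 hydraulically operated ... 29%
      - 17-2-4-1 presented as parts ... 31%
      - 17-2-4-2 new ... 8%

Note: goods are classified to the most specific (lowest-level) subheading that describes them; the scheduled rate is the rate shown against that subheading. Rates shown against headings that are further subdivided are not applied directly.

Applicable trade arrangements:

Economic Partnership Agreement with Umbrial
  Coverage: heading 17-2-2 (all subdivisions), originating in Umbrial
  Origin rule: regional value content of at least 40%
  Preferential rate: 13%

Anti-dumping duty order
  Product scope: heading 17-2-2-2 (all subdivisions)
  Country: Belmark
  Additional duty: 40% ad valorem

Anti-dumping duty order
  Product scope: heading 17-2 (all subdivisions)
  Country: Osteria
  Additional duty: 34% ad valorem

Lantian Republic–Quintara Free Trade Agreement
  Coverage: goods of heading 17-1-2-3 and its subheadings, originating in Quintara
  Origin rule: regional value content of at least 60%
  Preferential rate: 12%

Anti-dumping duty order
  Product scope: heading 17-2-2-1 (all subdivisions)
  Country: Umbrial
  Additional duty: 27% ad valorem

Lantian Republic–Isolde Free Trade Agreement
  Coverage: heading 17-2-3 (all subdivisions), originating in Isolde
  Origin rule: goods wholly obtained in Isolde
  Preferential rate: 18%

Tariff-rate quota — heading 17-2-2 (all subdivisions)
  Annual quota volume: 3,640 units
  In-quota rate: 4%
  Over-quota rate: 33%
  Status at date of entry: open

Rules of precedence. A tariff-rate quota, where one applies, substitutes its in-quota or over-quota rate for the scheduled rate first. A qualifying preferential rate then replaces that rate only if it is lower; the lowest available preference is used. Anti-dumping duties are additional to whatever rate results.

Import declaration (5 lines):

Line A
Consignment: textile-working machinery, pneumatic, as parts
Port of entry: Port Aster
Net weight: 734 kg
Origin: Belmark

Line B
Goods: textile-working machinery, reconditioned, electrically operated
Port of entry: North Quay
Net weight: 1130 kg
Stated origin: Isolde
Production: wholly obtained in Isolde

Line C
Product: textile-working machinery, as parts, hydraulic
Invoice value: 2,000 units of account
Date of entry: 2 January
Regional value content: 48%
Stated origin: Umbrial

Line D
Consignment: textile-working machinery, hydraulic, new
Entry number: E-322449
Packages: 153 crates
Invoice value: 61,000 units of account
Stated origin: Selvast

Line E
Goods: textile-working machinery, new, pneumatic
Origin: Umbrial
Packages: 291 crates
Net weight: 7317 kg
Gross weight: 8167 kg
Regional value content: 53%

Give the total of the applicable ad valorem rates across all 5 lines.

60%

Line A: textile-working → 17-2; pneumatic → 17-2-2; as parts → 17-2-2-1. Scheduled 27%. quota on 17-2-2 open → in-quota 4%. → 4%.
Line B: textile-working → 17-2; electrically operated → 17-2-1; reconditioned → 17-2-1-1. Scheduled 13%. Isolde agreement on 17-2-3: 17-2-1-1 not covered. → 13%.
Line C: textile-working → 17-2; hydraulic → 17-2-4; as parts → 17-2-4-1. Scheduled 31%. Umbrial agreement on 17-2-2: 17-2-4-1 not covered. → 31%.
Line D: textile-working → 17-2; hydraulic → 17-2-4; new → 17-2-4-2. Scheduled 8%. No special measure applies. → 8%.
Line E: textile-working → 17-2; pneumatic → 17-2-2; new → 17-2-2-3. Scheduled 37%. quota on 17-2-2 open → in-quota 4%; Umbrial agreement on 17-2-2: RVC ≥ 40% → 13% available; preference 13% not lower than 4% → no reduction. → 4%.
Sum: 4% + 13% + 31% + 8% + 4% = 60%.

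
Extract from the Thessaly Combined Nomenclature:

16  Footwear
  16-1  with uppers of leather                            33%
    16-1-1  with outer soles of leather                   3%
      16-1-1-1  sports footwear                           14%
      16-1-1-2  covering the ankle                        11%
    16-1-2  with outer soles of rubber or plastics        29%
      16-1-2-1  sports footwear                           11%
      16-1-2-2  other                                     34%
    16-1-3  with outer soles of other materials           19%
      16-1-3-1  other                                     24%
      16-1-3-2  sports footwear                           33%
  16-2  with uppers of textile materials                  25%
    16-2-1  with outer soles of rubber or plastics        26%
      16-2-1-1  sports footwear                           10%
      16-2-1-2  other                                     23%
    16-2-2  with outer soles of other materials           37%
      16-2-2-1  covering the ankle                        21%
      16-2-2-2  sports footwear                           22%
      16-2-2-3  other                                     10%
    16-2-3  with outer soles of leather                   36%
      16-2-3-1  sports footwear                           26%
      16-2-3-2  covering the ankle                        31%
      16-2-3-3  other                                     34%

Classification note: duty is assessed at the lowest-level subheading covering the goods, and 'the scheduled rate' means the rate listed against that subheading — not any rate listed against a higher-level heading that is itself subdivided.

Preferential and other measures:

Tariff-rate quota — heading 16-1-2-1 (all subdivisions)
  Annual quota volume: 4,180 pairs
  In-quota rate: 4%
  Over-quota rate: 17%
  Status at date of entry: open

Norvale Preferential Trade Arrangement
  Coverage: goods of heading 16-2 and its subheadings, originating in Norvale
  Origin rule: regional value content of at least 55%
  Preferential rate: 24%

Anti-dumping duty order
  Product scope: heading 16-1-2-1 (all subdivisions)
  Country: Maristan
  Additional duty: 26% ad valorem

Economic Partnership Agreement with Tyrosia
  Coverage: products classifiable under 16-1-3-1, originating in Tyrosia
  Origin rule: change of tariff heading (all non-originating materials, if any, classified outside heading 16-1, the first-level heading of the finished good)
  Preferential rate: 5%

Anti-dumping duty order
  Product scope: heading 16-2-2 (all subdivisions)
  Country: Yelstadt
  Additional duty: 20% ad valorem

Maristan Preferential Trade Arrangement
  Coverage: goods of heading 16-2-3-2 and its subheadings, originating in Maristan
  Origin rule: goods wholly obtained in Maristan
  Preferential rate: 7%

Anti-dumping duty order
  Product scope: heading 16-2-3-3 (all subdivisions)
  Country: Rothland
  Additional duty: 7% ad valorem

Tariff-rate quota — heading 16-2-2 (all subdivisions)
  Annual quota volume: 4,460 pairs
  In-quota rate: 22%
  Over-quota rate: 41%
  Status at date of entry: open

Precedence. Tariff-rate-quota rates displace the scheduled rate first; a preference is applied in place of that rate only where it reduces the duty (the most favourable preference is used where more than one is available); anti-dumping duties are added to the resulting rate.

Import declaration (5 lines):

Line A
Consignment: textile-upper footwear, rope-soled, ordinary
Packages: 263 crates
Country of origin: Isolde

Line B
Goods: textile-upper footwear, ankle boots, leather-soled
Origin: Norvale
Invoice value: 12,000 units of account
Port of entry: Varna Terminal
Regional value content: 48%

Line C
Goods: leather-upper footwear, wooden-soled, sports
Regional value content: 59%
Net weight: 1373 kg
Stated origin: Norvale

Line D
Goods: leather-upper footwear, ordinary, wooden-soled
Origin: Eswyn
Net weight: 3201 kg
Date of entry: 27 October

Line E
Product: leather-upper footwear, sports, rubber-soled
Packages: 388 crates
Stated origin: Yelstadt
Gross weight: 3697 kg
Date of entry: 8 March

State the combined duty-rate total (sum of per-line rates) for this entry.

Line A: textile-upper → 16-2; rope-soled → 16-2-2; ordinary → 16-2-2-3. Scheduled 10%. quota on 16-2-2 open → in-quota 22%. → 22%.
Line B: textile-upper → 16-2; leather-soled → 16-2-3; ankle boots → 16-2-3-2. Scheduled 31%. Norvale agreement on 16-2: RVC < 55%. → 31%.
Line C: leather-upper → 16-1; wooden-soled → 16-1-3; sports → 16-1-3-2. Scheduled 33%. Norvale agreement on 16-2: 16-1-3-2 not covered. → 33%.
Line D: leather-upper → 16-1; wooden-soled → 16-1-3; ordinary → 16-1-3-1. Scheduled 24%. No special measure applies. → 24%.
Line E: leather-upper → 16-1; rubber-soled → 16-1-2; sports → 16-1-2-1. Scheduled 11%. quota on 16-1-2-1 open → in-quota 4%. → 4%.
Sum: 22% + 31% + 33% + 24% + 4% = 114%.

114%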